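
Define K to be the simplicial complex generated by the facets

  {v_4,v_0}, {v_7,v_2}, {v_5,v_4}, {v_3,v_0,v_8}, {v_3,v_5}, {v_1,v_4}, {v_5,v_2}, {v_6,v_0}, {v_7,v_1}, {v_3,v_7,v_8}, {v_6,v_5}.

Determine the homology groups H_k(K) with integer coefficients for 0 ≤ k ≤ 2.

H_0 = Z,  H_1 = Z^4,  H_2 = 0.

Order the vertices as v_0 < v_1 < v_2 < v_3 < v_4 < v_5 < v_6 < v_7 < v_8. Listing each simplex with vertices in this order, K has dimension 2 with simplices:

  0-simplices (9): [v_0], [v_1], [v_2], [v_3], [v_4], [v_5], [v_6], [v_7], [v_8]
  1-simplices (14): [v_0,v_3], [v_0,v_4], [v_0,v_6], [v_0,v_8], [v_1,v_4], [v_1,v_7], [v_2,v_5], [v_2,v_7], [v_3,v_5], [v_3,v_7], [v_3,v_8], [v_4,v_5], [v_5,v_6], [v_7,v_8]
  2-simplices (2): [v_0,v_3,v_8], [v_3,v_7,v_8]

giving chain groups C_0 ≅ Z^9, C_1 ≅ Z^14, C_2 ≅ Z^2.

The boundary map ∂_1: C_1 → C_0 maps an edge to its endpoints' difference, ∂[p,q] = q − p. For instance
  ∂[v_3,v_8] = [v_8] − [v_3].
As a 9×14 matrix over Z this has rank 8, with invariant factors (1,1,1,1,1,1,1,1).

Boundary ∂_2: C_2 → C_1 sends each 2-simplex [p,q,r] to [q,r] − [p,r] + [p,q]. For instance
  ∂[v_0,v_3,v_8] = [v_3,v_8] − [v_0,v_8] + [v_0,v_3],
  ∂[v_3,v_7,v_8] = [v_7,v_8] − [v_3,v_8] + [v_3,v_7].
This gives a 14×2 integer matrix of rank 2; reducing to Smith normal form yields diagonal entries (1,1).

Now H_k = ker ∂_k / im ∂_{k+1}, so:

  H_0: rank C_0 − rank ∂_1 = 9 − 8 = 1, and the invariant factors of ∂_1 are all 1, so H_0 = Z.
  H_1: rank ker ∂_1 − rank ∂_2 = (14 − 8) − 2 = 4, and the invariant factors of ∂_2 are all 1, so H_1 = Z^4.
  H_2: rank ker ∂_2 − rank ∂_3 = (2 − 2) − 0 = 0, and there is no ∂_3, so H_2 = 0.

As a check, the Euler characteristic is 9 − 14 + 2 = -3, which agrees with 1 − 4 + 0 = -3.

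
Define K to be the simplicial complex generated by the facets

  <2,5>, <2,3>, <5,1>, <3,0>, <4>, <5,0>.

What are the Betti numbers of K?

b_0 = 2, b_1 = 1.

Take the total order 0 < 1 < 2 < 3 < 4 < 5 on the vertex set. Then K (dimension 1) consists of the simplices:

  0-simplices (6): [0], [1], [2], [3], [4], [5]
  1-simplices (5): [0,3], [0,5], [1,5], [2,3], [2,5]

giving chain groups C_0 ≅ Z^6, C_1 ≅ Z^5.

The boundary map ∂_1: C_1 → C_0 is given by ∂[p,q] = [q] − [p]. For instance
  ∂[2,3] = [3] − [2].
The 6×5 boundary matrix has rank 4 and Smith normal form diag(1,1,1,1).

From H_k ≅ ker(∂_k) / im(∂_{k+1}) we obtain:

  H_0: rank C_0 − rank ∂_1 = 6 − 4 = 2, and the invariant factors of ∂_1 are all 1, so H_0 ≅ Z^2.
  H_1: rank ker ∂_1 − rank ∂_2 = (5 − 4) − 0 = 1, and there is no ∂_2, so H_1 ≅ Z.

Hence the Betti numbers are b_0 = 2, b_1 = 1.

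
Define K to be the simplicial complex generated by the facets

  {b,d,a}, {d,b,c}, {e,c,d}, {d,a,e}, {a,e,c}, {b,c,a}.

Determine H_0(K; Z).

H_0 = Z.

Order the vertices as a < b < c < d < e. Listing each simplex with vertices in this order, K has dimension 2 with simplices:

  0-simplices (5): a, b, c, d, e
  1-simplices (9): ab, ac, ad, ae, bc, bd, cd, ce, de
  2-simplices (6): abc, abd, ace, ade, bcd, cde

so the chain groups are C_0 ≅ Z^5, C_1 ≅ Z^9, C_2 ≅ Z^6.

Boundary ∂_1: C_1 → C_0 sends each edge [p,q] (with p < q) to q − p.
The resulting 5×9 matrix has rank 4, and its Smith normal form has invariant factors (1,1,1,1).

The boundary map ∂_2: C_2 → C_1 acts by ∂[p,q,r] = [q,r] − [p,r] + [p,q]. For instance
  ∂abc = bc − ac + ab,
  ∂abd = bd − ad + ab.
The resulting 9×6 matrix has rank 5, and its Smith normal form has invariant factors (1,1,1,1,1).

Now H_k = ker ∂_k / im ∂_{k+1}, so:

  H_0: rank C_0 − rank ∂_1 = 5 − 4 = 1, and the invariant factors of ∂_1 are all 1, so H_0 ≅ Z.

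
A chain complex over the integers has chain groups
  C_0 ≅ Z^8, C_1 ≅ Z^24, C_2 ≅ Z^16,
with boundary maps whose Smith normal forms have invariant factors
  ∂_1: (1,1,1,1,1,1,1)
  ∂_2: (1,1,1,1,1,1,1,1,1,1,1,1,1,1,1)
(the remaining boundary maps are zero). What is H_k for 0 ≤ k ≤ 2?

H_0 ≅ Z,  H_1 ≅ Z^2,  H_2 ≅ Z.

H_0: b_0 = 8 − 0 − 7 = 1; torsion from ∂_1 factors > 1: none. So H_0 ≅ Z.
H_1: b_1 = 24 − 7 − 15 = 2; torsion from ∂_2 factors > 1: none. So H_1 ≅ Z^2.
H_2: b_2 = 16 − 15 − 0 = 1; torsion from ∂_3 factors > 1: none. So H_2 ≅ Z.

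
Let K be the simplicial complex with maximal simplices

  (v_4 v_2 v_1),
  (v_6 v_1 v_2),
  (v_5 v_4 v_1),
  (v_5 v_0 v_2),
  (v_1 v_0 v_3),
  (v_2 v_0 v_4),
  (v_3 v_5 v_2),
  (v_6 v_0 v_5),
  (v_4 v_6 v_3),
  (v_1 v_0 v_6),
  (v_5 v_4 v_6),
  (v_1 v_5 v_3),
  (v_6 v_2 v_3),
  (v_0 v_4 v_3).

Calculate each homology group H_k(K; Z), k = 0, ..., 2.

H_0 = Z,  H_1 = Z^2,  H_2 = Z.

Take the total order v_0 < v_1 < v_2 < v_3 < v_4 < v_5 < v_6 on the vertex set. Then K (dimension 2) consists of the simplices:

  0-simplices (7): [v_0], [v_1], [v_2], [v_3], [v_4], [v_5], [v_6]
  1-simplices (21): (21 of them)
  2-simplices (14): (14 of them)

so the chain groups are C_0 ≅ Z^7, C_1 ≅ Z^21, C_2 ≅ Z^14.

The boundary map ∂_1: C_1 → C_0 sends each edge [p,q] (with p < q) to q − p.
The 7×21 boundary matrix has rank 6 and Smith normal form diag(1,1,1,1,1,1).

Boundary ∂_2: C_2 → C_1 sends each 2-simplex [p,q,r] to [q,r] − [p,r] + [p,q]. For instance
  ∂[v_1,v_4,v_5] = [v_4,v_5] − [v_1,v_5] + [v_1,v_4],
  ∂[v_2,v_3,v_6] = [v_3,v_6] − [v_2,v_6] + [v_2,v_3].
This gives a 21×14 integer matrix of rank 13; reducing to Smith normal form yields diagonal entries (1,1,1,1,1,1,1,1,1,1,1,1,1).

Computing H_k = (kernel of ∂_k) / (image of ∂_{k+1}):

  H_0: rank C_0 − rank ∂_1 = 7 − 6 = 1, and the invariant factors of ∂_1 are all 1, so H_0 = Z.
  H_1: rank ker ∂_1 − rank ∂_2 = (21 − 6) − 13 = 2, and the invariant factors of ∂_2 are all 1, so H_1 = Z^2.
  H_2: rank ker ∂_2 − rank ∂_3 = (14 − 13) − 0 = 1, and there is no ∂_3, so H_2 = Z.

(K is a triangulation of the torus T^2.)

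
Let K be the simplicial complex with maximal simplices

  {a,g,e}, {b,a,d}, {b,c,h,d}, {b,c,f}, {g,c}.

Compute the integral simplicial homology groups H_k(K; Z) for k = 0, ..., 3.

Fix the vertex order a < b < c < d < e < f < g < h and write every simplex with vertices in increasing order. Then dim K = 3 and the simplices of K are:

  0-simplices (8): a, b, c, d, e, f, g, h
  1-simplices (14): ab, ad, ae, ag, bc, bd, bf, bh, cd, cf, cg, ch, dh, eg
  2-simplices (7): abd, aeg, bcd, bcf, bch, bdh, cdh
  3-simplices (1): bcdh

Hence C_0 ≅ Z^8, C_1 ≅ Z^14, C_2 ≅ Z^7, C_3 ≅ Z^1.

Boundary ∂_1: C_1 → C_0 is given by ∂[p,q] = [q] − [p]. For instance
  ∂cf = f − c.
As a 8×14 matrix over Z this has rank 7, with invariant factors (1,1,1,1,1,1,1).

The boundary map ∂_2: C_2 → C_1 acts by ∂[p,q,r] = [q,r] − [p,r] + [p,q]. For instance
  ∂bch = ch − bh + bc,
  ∂abd = bd − ad + ab.
This gives a 14×7 integer matrix of rank 6; reducing to Smith normal form yields diagonal entries (1,1,1,1,1,1).

∂_3: C_3 → C_2 sends each 3-simplex σ to the alternating sum Σ_i (−1)^i (σ with its i-th vertex removed). For instance
  ∂bcdh = cdh − bdh + bch − bcd.
The resulting 7×1 matrix has rank 1, and its Smith normal form has invariant factors (1).

Now H_k = ker ∂_k / im ∂_{k+1}, so:

  H_0: rank C_0 − rank ∂_1 = 8 − 7 = 1, and the invariant factors of ∂_1 are all 1, so H_0 = Z.
  H_1: rank ker ∂_1 − rank ∂_2 = (14 − 7) − 6 = 1, and the invariant factors of ∂_2 are all 1, so H_1 = Z.
  H_2: rank ker ∂_2 − rank ∂_3 = (7 − 6) − 1 = 0, and the invariant factors of ∂_3 are all 1, so H_2 = 0.
  H_3: rank ker ∂_3 − rank ∂_4 = (1 − 1) − 0 = 0, and there is no ∂_4, so H_3 = 0.

As a check, the Euler characteristic is 8 − 14 + 7 − 1 = 0, which agrees with 1 − 1 + 0 − 0 = 0.

H_0 ≅ Z,  H_1 ≅ Z,  H_2 = 0,  H_3 = 0.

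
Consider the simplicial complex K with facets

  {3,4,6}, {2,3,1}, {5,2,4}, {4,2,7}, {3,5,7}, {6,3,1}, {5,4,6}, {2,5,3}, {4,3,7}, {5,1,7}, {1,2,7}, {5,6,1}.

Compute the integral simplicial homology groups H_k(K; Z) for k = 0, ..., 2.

Order the vertices as 1 < 2 < 3 < 4 < 5 < 6 < 7. Listing each simplex with vertices in this order, K has dimension 2 with simplices:

  0-simplices (7): [1], [2], [3], [4], [5], [6], [7]
  1-simplices (18): [1,2], [1,3], [1,5], [1,6], [1,7], [2,3], [2,4], [2,5], [2,7], [3,4], [3,5], [3,6], [3,7], [4,5], [4,6], [4,7], [5,6], [5,7]
  2-simplices (12): [1,2,3], [1,2,7], [1,3,6], [1,5,6], [1,5,7], [2,3,5], [2,4,5], [2,4,7], [3,4,6], [3,4,7], [3,5,7], [4,5,6]

giving chain groups C_0 ≅ Z^7, C_1 ≅ Z^18, C_2 ≅ Z^12.

The boundary map ∂_1: C_1 → C_0 sends each edge [p,q] (with p < q) to q − p. For instance
  ∂[1,3] = [3] − [1].
As a 7×18 matrix over Z this has rank 6, with invariant factors (1,1,1,1,1,1).

The boundary map ∂_2: C_2 → C_1 sends each 2-simplex [p,q,r] to [q,r] − [p,r] + [p,q]. For instance
  ∂[1,5,6] = [5,6] − [1,6] + [1,5],
  ∂[1,2,7] = [2,7] − [1,7] + [1,2].
The resulting 18×12 matrix has rank 12, and its Smith normal form has invariant factors (1,1,1,1,1,1,1,1,1,1,1,2).

Reading off H_k = ker ∂_k / im ∂_{k+1}:

  H_0: rank C_0 − rank ∂_1 = 7 − 6 = 1, and the invariant factors of ∂_1 are all 1, so H_0 ≅ Z.
  H_1: rank ker ∂_1 − rank ∂_2 = (18 − 6) − 12 = 0, and ∂_2 has invariant factor 2 > 1, so H_1 ≅ Z/2Z.
  H_2: rank ker ∂_2 − rank ∂_3 = (12 − 12) − 0 = 0, and there is no ∂_3, so H_2 ≅ 0.

As a check, the Euler characteristic is 7 − 18 + 12 = 1, which agrees with 1 − 0 + 0 = 1.

H_0 = Z,  H_1 = Z/2Z,  H_2 = 0.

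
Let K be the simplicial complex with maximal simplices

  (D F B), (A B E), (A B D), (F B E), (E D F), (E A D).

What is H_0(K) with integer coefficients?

We work with the vertex ordering A < B < D < E < F. The simplices of K, each written with vertices in increasing order, are:

  0-simplices (5): A, B, D, E, F
  1-simplices (9): AB, AD, AE, BD, BE, BF, DE, DF, EF
  2-simplices (6): ABD, ABE, ADE, BDF, BEF, DEF

so the chain groups are C_0 ≅ Z^5, C_1 ≅ Z^9, C_2 ≅ Z^6.

The boundary map ∂_1: C_1 → C_0 maps an edge to its endpoints' difference, ∂[p,q] = q − p.
As a 5×9 matrix over Z this has rank 4, with invariant factors (1,1,1,1).

∂_2: C_2 → C_1 acts by ∂[p,q,r] = [q,r] − [p,r] + [p,q]. For instance
  ∂ADE = DE − AE + AD,
  ∂BDF = DF − BF + BD.
This gives a 9×6 integer matrix of rank 5; reducing to Smith normal form yields diagonal entries (1,1,1,1,1).

From H_k ≅ ker(∂_k) / im(∂_{k+1}) we obtain:

  H_0: rank C_0 − rank ∂_1 = 5 − 4 = 1, and the invariant factors of ∂_1 are all 1, so H_0 ≅ Z.

H_0 ≅ Z.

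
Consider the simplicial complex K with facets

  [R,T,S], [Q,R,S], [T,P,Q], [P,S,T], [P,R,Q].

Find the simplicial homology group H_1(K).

H_1 ≅ Z.

Take the total order P < Q < R < S < T on the vertex set. Then K (dimension 2) consists of the simplices:

  0-simplices (5): P, Q, R, S, T
  1-simplices (10): PQ, PR, PS, PT, QR, QS, QT, RS, RT, ST
  2-simplices (5): PQR, PQT, PST, QRS, RST

Hence C_0 ≅ Z^5, C_1 ≅ Z^10, C_2 ≅ Z^5.

∂_1: C_1 → C_0 is given by ∂[p,q] = [q] − [p]. For instance
  ∂PT = T − P.
The 5×10 boundary matrix has rank 4 and Smith normal form diag(1,1,1,1).

Boundary ∂_2: C_2 → C_1 sends each 2-simplex [p,q,r] to [q,r] − [p,r] + [p,q]. For instance
  ∂RST = ST − RT + RS,
  ∂PQR = QR − PR + PQ.
The resulting 10×5 matrix has rank 5, and its Smith normal form has invariant factors (1,1,1,1,1).

From H_k ≅ ker(∂_k) / im(∂_{k+1}) we obtain:

  H_1: rank ker ∂_1 − rank ∂_2 = (10 − 4) − 5 = 1, and the invariant factors of ∂_2 are all 1, so H_1 = Z.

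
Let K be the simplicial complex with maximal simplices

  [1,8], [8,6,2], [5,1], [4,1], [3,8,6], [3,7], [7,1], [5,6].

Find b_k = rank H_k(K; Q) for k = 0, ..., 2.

Order the vertices as 1 < 2 < 3 < 4 < 5 < 6 < 7 < 8. Listing each simplex with vertices in this order, K has dimension 2 with simplices:

  0-simplices (8): [1], [2], [3], [4], [5], [6], [7], [8]
  1-simplices (11): [1,4], [1,5], [1,7], [1,8], [2,6], [2,8], [3,6], [3,7], [3,8], [5,6], [6,8]
  2-simplices (2): [2,6,8], [3,6,8]

so the chain groups are C_0 ≅ Z^8, C_1 ≅ Z^11, C_2 ≅ Z^2.

The boundary map ∂_1: C_1 → C_0 maps an edge to its endpoints' difference, ∂[p,q] = q − p. For instance
  ∂[3,7] = [7] − [3].
The 8×11 boundary matrix has rank 7 and Smith normal form diag(1,1,1,1,1,1,1).

∂_2: C_2 → C_1 acts by ∂[p,q,r] = [q,r] − [p,r] + [p,q]. For instance
  ∂[2,6,8] = [6,8] − [2,8] + [2,6],
  ∂[3,6,8] = [6,8] − [3,8] + [3,6].
This gives a 11×2 integer matrix of rank 2; reducing to Smith normal form yields diagonal entries (1,1).

Computing H_k = (kernel of ∂_k) / (image of ∂_{k+1}):

  H_0: rank C_0 − rank ∂_1 = 8 − 7 = 1, and the invariant factors of ∂_1 are all 1, so H_0 ≅ Z.
  H_1: rank ker ∂_1 − rank ∂_2 = (11 − 7) − 2 = 2, and the invariant factors of ∂_2 are all 1, so H_1 ≅ Z^2.
  H_2: rank ker ∂_2 − rank ∂_3 = (2 − 2) − 0 = 0, and there is no ∂_3, so H_2 ≅ 0.

Hence the Betti numbers are b_0 = 1, b_1 = 2, b_2 = 0.

b_0 = 1, b_1 = 2, b_2 = 0.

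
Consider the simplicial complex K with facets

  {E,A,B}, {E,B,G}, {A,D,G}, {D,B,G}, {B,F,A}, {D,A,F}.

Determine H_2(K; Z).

K has 6 vertices, 12 edges, 6 triangles.
rank ∂_2 = 6, rank ∂_3 = 0 ⇒ b_2 = 6 − 6 − 0 = 0. So H_2 ≅ 0.

H_2 ≅ 0.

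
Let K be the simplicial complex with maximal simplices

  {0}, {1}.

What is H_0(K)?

Take the total order 0 < 1 on the vertex set. Then K (dimension 0) consists of the simplices:

  0-simplices (2): [0], [1]

giving chain groups C_0 ≅ Z^2.

From H_k ≅ ker(∂_k) / im(∂_{k+1}) we obtain:

  H_0: rank C_0 − rank ∂_1 = 2 − 0 = 2, and there is no ∂_1, so H_0 = Z^2.

H_0 ≅ Z^2.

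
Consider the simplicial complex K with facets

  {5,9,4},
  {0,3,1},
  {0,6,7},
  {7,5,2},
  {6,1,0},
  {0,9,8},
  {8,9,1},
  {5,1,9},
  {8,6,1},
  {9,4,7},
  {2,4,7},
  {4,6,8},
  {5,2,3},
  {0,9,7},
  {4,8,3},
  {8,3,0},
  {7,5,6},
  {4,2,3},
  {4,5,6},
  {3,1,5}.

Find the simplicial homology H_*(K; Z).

H_0 ≅ Z,  H_1 ≅ Z ⊕ Z/2,  H_2 = 0.

Take the total order 0 < 1 < 2 < 3 < 4 < 5 < 6 < 7 < 8 < 9 on the vertex set. Then K (dimension 2) consists of the simplices:

  0-simplices (10): [0], [1], [2], [3], [4], [5], [6], [7], [8], [9]
  1-simplices (30): (30 of them)
  2-simplices (20): (20 of them)

Hence C_0 ≅ Z^10, C_1 ≅ Z^30, C_2 ≅ Z^20.

The boundary map ∂_1: C_1 → C_0 maps an edge to its endpoints' difference, ∂[p,q] = q − p. For instance
  ∂[3,8] = [8] − [3].
As a 10×30 matrix over Z this has rank 9, with invariant factors (1,1,1,1,1,1,1,1,1).

Boundary ∂_2: C_2 → C_1 sends each 2-simplex [p,q,r] to [q,r] − [p,r] + [p,q]. For instance
  ∂[0,8,9] = [8,9] − [0,9] + [0,8],
  ∂[2,3,4] = [3,4] − [2,4] + [2,3].
The resulting 30×20 matrix has rank 20, and its Smith normal form has invariant factors (1,1,1,1,1,1,1,1,1,1,1,1,1,1,1,1,1,1,1,2).

Computing H_k = (kernel of ∂_k) / (image of ∂_{k+1}):

  H_0: rank C_0 − rank ∂_1 = 10 − 9 = 1, and the invariant factors of ∂_1 are all 1, so H_0 ≅ Z.
  H_1: rank ker ∂_1 − rank ∂_2 = (30 − 9) − 20 = 1, and ∂_2 has invariant factor 2 > 1, so H_1 ≅ Z ⊕ Z/2.
  H_2: rank ker ∂_2 − rank ∂_3 = (20 − 20) − 0 = 0, and there is no ∂_3, so H_2 ≅ 0.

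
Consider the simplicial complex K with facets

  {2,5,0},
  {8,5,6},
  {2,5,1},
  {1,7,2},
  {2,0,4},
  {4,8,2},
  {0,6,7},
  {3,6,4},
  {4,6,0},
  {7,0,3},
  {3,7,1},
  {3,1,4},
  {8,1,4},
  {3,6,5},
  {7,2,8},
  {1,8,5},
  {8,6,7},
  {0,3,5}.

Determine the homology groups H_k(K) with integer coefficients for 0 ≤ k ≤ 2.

We work with the vertex ordering 0 < 1 < 2 < 3 < 4 < 5 < 6 < 7 < 8. The simplices of K, each written with vertices in increasing order, are:

  0-simplices (9): [0], [1], [2], [3], [4], [5], [6], [7], [8]
  1-simplices (27): (27 of them)
  2-simplices (18): [0,2,4], [0,2,5], [0,3,5], [0,3,7], [0,4,6], [0,6,7], [1,2,5], [1,2,7], [1,3,4], [1,3,7], [1,4,8], [1,5,8], [2,4,8], [2,7,8], [3,4,6], [3,5,6], [5,6,8], [6,7,8]

Hence C_0 ≅ Z^9, C_1 ≅ Z^27, C_2 ≅ Z^18.

∂_1: C_1 → C_0 is given by ∂[p,q] = [q] − [p]. For instance
  ∂[1,5] = [5] − [1].
The 9×27 boundary matrix has rank 8 and Smith normal form diag(1,1,1,1,1,1,1,1).

∂_2: C_2 → C_1 maps a triangle to the signed sum of its edges. For instance
  ∂[3,4,6] = [4,6] − [3,6] + [3,4],
  ∂[0,4,6] = [4,6] − [0,6] + [0,4].
The resulting 27×18 matrix has rank 18, and its Smith normal form has invariant factors (1,1,1,1,1,1,1,1,1,1,1,1,1,1,1,1,1,2).

Reading off H_k = ker ∂_k / im ∂_{k+1}:

  H_0: rank C_0 − rank ∂_1 = 9 − 8 = 1, and the invariant factors of ∂_1 are all 1, so H_0 ≅ Z.
  H_1: rank ker ∂_1 − rank ∂_2 = (27 − 8) − 18 = 1, and ∂_2 has invariant factor 2 > 1, so H_1 ≅ Z × Z/2.
  H_2: rank ker ∂_2 − rank ∂_3 = (18 − 18) − 0 = 0, and there is no ∂_3, so H_2 ≅ 0.

As a check, the Euler characteristic is 9 − 27 + 18 = 0, which agrees with 1 − 1 + 0 = 0.

H_0 = Z,  H_1 = Z × Z/2,  H_2 = 0.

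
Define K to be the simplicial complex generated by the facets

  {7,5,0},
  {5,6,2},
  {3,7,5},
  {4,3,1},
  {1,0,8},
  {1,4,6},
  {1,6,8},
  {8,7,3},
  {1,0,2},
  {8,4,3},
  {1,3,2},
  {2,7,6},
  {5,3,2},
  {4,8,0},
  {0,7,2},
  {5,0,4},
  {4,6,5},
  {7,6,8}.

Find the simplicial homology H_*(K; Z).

Order the vertices as 0 < 1 < 2 < 3 < 4 < 5 < 6 < 7 < 8. Listing each simplex with vertices in this order, K has dimension 2 with simplices:

  0-simplices (9): [0], [1], [2], [3], [4], [5], [6], [7], [8]
  1-simplices (27): (27 of them)
  2-simplices (18): [0,1,2], [0,1,8], [0,2,7], [0,4,5], [0,4,8], [0,5,7], [1,2,3], [1,3,4], [1,4,6], [1,6,8], [2,3,5], [2,5,6], [2,6,7], [3,4,8], [3,5,7], [3,7,8], [4,5,6], [6,7,8]

giving chain groups C_0 ≅ Z^9, C_1 ≅ Z^27, C_2 ≅ Z^18.

The boundary map ∂_1: C_1 → C_0 is given by ∂[p,q] = [q] − [p].
The 9×27 boundary matrix has rank 8 and Smith normal form diag(1,1,1,1,1,1,1,1).

Boundary ∂_2: C_2 → C_1 acts by ∂[p,q,r] = [q,r] − [p,r] + [p,q]. For instance
  ∂[1,3,4] = [3,4] − [1,4] + [1,3],
  ∂[4,5,6] = [5,6] − [4,6] + [4,5].
The 27×18 boundary matrix has rank 18 and Smith normal form diag(1,1,1,1,1,1,1,1,1,1,1,1,1,1,1,1,1,2).

From H_k ≅ ker(∂_k) / im(∂_{k+1}) we obtain:

  H_0: rank C_0 − rank ∂_1 = 9 − 8 = 1, and the invariant factors of ∂_1 are all 1, so H_0 ≅ Z.
  H_1: rank ker ∂_1 − rank ∂_2 = (27 − 8) − 18 = 1, and ∂_2 has invariant factor 2 > 1, so H_1 ≅ Z × Z/2.
  H_2: rank ker ∂_2 − rank ∂_3 = (18 − 18) − 0 = 0, and there is no ∂_3, so H_2 ≅ 0.

As a check, the Euler characteristic is 9 − 27 + 18 = 0, which agrees with 1 − 1 + 0 = 0.

H_0 = Z,  H_1 = Z × Z/2,  H_2 = 0.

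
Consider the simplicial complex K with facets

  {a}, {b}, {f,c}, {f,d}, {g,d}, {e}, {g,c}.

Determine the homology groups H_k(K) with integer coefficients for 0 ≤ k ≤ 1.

H_0 = Z^4,  H_1 = Z.

Order the vertices as a < b < c < d < e < f < g. Listing each simplex with vertices in this order, K has dimension 1 with simplices:

  0-simplices (7): a, b, c, d, e, f, g
  1-simplices (4): cf, cg, df, dg

so the chain groups are C_0 ≅ Z^7, C_1 ≅ Z^4.

Boundary ∂_1: C_1 → C_0 is given by ∂[p,q] = [q] − [p]. For instance
  ∂dg = g − d.
The 7×4 boundary matrix has rank 3 and Smith normal form diag(1,1,1).

Reading off H_k = ker ∂_k / im ∂_{k+1}:

  H_0: rank C_0 − rank ∂_1 = 7 − 3 = 4, and the invariant factors of ∂_1 are all 1, so H_0 ≅ Z^4.
  H_1: rank ker ∂_1 − rank ∂_2 = (4 − 3) − 0 = 1, and there is no ∂_2, so H_1 ≅ Z.

As a check, the Euler characteristic is 7 − 4 = 3, which agrees with 4 − 1 = 3.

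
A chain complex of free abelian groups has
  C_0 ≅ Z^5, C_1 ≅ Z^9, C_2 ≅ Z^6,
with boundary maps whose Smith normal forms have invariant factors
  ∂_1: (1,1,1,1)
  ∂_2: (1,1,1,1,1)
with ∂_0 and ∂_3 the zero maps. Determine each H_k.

H_0: b_0 = 5 − 0 − 4 = 1; torsion from ∂_1 factors > 1: none. So H_0 ≅ Z.
H_1: b_1 = 9 − 4 − 5 = 0; torsion from ∂_2 factors > 1: none. So H_1 ≅ 0.
H_2: b_2 = 6 − 5 − 0 = 1; torsion from ∂_3 factors > 1: none. So H_2 ≅ Z.

H_0 ≅ Z,  H_1 = 0,  H_2 ≅ Z.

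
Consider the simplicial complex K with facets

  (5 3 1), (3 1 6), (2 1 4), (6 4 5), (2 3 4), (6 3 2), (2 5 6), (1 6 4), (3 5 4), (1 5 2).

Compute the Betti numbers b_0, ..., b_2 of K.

b_0 = 1, b_1 = 0, b_2 = 0.

K has 6 vertices, 15 edges, 10 triangles.
rank ∂_0 = 0, rank ∂_1 = 5 ⇒ b_0 = 6 − 0 − 5 = 1; all invariant factors of ∂_1 are 1 so no torsion. So H_0 = Z.
rank ∂_1 = 5, rank ∂_2 = 10 ⇒ b_1 = 15 − 5 − 10 = 0; ∂_2 has invariant factor(s) [2] giving torsion. So H_1 = Z/2.
rank ∂_2 = 10, rank ∂_3 = 0 ⇒ b_2 = 10 − 10 − 0 = 0. So H_2 = 0.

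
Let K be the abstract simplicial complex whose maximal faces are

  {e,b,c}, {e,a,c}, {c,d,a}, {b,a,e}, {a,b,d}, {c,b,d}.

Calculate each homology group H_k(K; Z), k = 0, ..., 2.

Take the total order a < b < c < d < e on the vertex set. Then K (dimension 2) consists of the simplices:

  0-simplices (5): a, b, c, d, e
  1-simplices (9): ab, ac, ad, ae, bc, bd, be, cd, ce
  2-simplices (6): abd, abe, acd, ace, bcd, bce

Hence C_0 ≅ Z^5, C_1 ≅ Z^9, C_2 ≅ Z^6.

Boundary ∂_1: C_1 → C_0 maps an edge to its endpoints' difference, ∂[p,q] = q − p.
This gives a 5×9 integer matrix of rank 4; reducing to Smith normal form yields diagonal entries (1,1,1,1).

The boundary map ∂_2: C_2 → C_1 acts by ∂[p,q,r] = [q,r] − [p,r] + [p,q]. For instance
  ∂bce = ce − be + bc,
  ∂abe = be − ae + ab.
This gives a 9×6 integer matrix of rank 5; reducing to Smith normal form yields diagonal entries (1,1,1,1,1).

From H_k ≅ ker(∂_k) / im(∂_{k+1}) we obtain:

  H_0: rank C_0 − rank ∂_1 = 5 − 4 = 1, and the invariant factors of ∂_1 are all 1, so H_0 = Z.
  H_1: rank ker ∂_1 − rank ∂_2 = (9 − 4) − 5 = 0, and the invariant factors of ∂_2 are all 1, so H_1 = 0.
  H_2: rank ker ∂_2 − rank ∂_3 = (6 − 5) − 0 = 1, and there is no ∂_3, so H_2 = Z.

As a check, the Euler characteristic is 5 − 9 + 6 = 2, which agrees with 1 − 0 + 1 = 2.
(K is a triangulation of the 2-sphere S^2.)

H_0 = Z,  H_1 = 0,  H_2 = Z.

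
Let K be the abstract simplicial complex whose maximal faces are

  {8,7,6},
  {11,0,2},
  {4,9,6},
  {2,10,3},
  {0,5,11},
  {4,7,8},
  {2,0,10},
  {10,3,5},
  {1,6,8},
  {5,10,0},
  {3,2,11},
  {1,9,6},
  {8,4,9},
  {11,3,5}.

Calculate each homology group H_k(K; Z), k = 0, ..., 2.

Take the total order 0 < 1 < 2 < 3 < 4 < 5 < 6 < 7 < 8 < 9 < 10 < 11 on the vertex set. Then K (dimension 2) consists of the simplices:

  0-simplices (12): [0], [1], [2], [3], [4], [5], [6], [7], [8], [9], [10], [11]
  1-simplices (24): (24 of them)
  2-simplices (14): [0,2,10], [0,2,11], [0,5,10], [0,5,11], [1,6,8], [1,6,9], [2,3,10], [2,3,11], [3,5,10], [3,5,11], [4,6,9], [4,7,8], [4,8,9], [6,7,8]

Hence C_0 ≅ Z^12, C_1 ≅ Z^24, C_2 ≅ Z^14.

The boundary map ∂_1: C_1 → C_0 is given by ∂[p,q] = [q] − [p]. For instance
  ∂[8,9] = [9] − [8].
The resulting 12×24 matrix has rank 10, and its Smith normal form has invariant factors (1,1,1,1,1,1,1,1,1,1).

The boundary map ∂_2: C_2 → C_1 sends each 2-simplex [p,q,r] to [q,r] − [p,r] + [p,q]. For instance
  ∂[1,6,8] = [6,8] − [1,8] + [1,6],
  ∂[3,5,11] = [5,11] − [3,11] + [3,5].
The resulting 24×14 matrix has rank 13, and its Smith normal form has invariant factors (1,1,1,1,1,1,1,1,1,1,1,1,1).

Reading off H_k = ker ∂_k / im ∂_{k+1}:

  H_0: rank C_0 − rank ∂_1 = 12 − 10 = 2, and the invariant factors of ∂_1 are all 1, so H_0 = Z^2.
  H_1: rank ker ∂_1 − rank ∂_2 = (24 − 10) − 13 = 1, and the invariant factors of ∂_2 are all 1, so H_1 = Z.
  H_2: rank ker ∂_2 − rank ∂_3 = (14 − 13) − 0 = 1, and there is no ∂_3, so H_2 = Z.

(K is a triangulation of the disjoint union of the cylinder S^1 x I and the 2-sphere S^2.)

H_0 ≅ Z^2,  H_1 ≅ Z,  H_2 ≅ Z.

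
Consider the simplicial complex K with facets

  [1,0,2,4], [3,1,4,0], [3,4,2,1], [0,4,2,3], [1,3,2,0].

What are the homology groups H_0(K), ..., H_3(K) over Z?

Order the vertices as 0 < 1 < 2 < 3 < 4. Listing each simplex with vertices in this order, K has dimension 3 with simplices:

  0-simplices (5): [0], [1], [2], [3], [4]
  1-simplices (10): [0,1], [0,2], [0,3], [0,4], [1,2], [1,3], [1,4], [2,3], [2,4], [3,4]
  2-simplices (10): [0,1,2], [0,1,3], [0,1,4], [0,2,3], [0,2,4], [0,3,4], [1,2,3], [1,2,4], [1,3,4], [2,3,4]
  3-simplices (5): [0,1,2,3], [0,1,2,4], [0,1,3,4], [0,2,3,4], [1,2,3,4]

Hence C_0 ≅ Z^5, C_1 ≅ Z^10, C_2 ≅ Z^10, C_3 ≅ Z^5.

Boundary ∂_1: C_1 → C_0 maps an edge to its endpoints' difference, ∂[p,q] = q − p. For instance
  ∂[0,2] = [2] − [0].
The resulting 5×10 matrix has rank 4, and its Smith normal form has invariant factors (1,1,1,1).

Boundary ∂_2: C_2 → C_1 sends each 2-simplex [p,q,r] to [q,r] − [p,r] + [p,q]. For instance
  ∂[0,3,4] = [3,4] − [0,4] + [0,3],
  ∂[0,1,3] = [1,3] − [0,3] + [0,1].
As a 10×10 matrix over Z this has rank 6, with invariant factors (1,1,1,1,1,1).

Boundary ∂_3: C_3 → C_2 sends each 3-simplex σ to the alternating sum Σ_i (−1)^i (σ with its i-th vertex removed). For instance
  ∂[0,1,2,3] = [1,2,3] − [0,2,3] + [0,1,3] − [0,1,2],
  ∂[1,2,3,4] = [2,3,4] − [1,3,4] + [1,2,4] − [1,2,3].
As a 10×5 matrix over Z this has rank 4, with invariant factors (1,1,1,1).

Reading off H_k = ker ∂_k / im ∂_{k+1}:

  H_0: rank C_0 − rank ∂_1 = 5 − 4 = 1, and the invariant factors of ∂_1 are all 1, so H_0 = Z.
  H_1: rank ker ∂_1 − rank ∂_2 = (10 − 4) − 6 = 0, and the invariant factors of ∂_2 are all 1, so H_1 = 0.
  H_2: rank ker ∂_2 − rank ∂_3 = (10 − 6) − 4 = 0, and the invariant factors of ∂_3 are all 1, so H_2 = 0.
  H_3: rank ker ∂_3 − rank ∂_4 = (5 − 4) − 0 = 1, and there is no ∂_4, so H_3 = Z.

H_0 = Z,  H_1 = 0,  H_2 = 0,  H_3 = Z.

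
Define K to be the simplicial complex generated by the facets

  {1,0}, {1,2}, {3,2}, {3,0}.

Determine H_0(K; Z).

Take the total order 0 < 1 < 2 < 3 on the vertex set. Then K (dimension 1) consists of the simplices:

  0-simplices (4): [0], [1], [2], [3]
  1-simplices (4): [0,1], [0,3], [1,2], [2,3]

so the chain groups are C_0 ≅ Z^4, C_1 ≅ Z^4.

∂_1: C_1 → C_0 sends each edge [p,q] (with p < q) to q − p.
The 4×4 boundary matrix has rank 3 and Smith normal form diag(1,1,1).

From H_k ≅ ker(∂_k) / im(∂_{k+1}) we obtain:

  H_0: rank C_0 − rank ∂_1 = 4 − 3 = 1, and the invariant factors of ∂_1 are all 1, so H_0 = Z.

(K is a triangulation of the circle S^1.)

H_0 ≅ Z.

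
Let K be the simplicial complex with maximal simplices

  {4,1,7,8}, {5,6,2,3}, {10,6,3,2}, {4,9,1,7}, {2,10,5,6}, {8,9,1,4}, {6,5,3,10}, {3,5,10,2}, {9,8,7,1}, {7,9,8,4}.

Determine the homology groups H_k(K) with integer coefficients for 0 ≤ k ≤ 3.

K has 10 vertices, 20 edges, 20 triangles, 10 3-simplices.
rank ∂_0 = 0, rank ∂_1 = 8 ⇒ b_0 = 10 − 0 − 8 = 2; all invariant factors of ∂_1 are 1 so no torsion. So H_0 = Z^2.
rank ∂_1 = 8, rank ∂_2 = 12 ⇒ b_1 = 20 − 8 − 12 = 0; all invariant factors of ∂_2 are 1 so no torsion. So H_1 = 0.
rank ∂_2 = 12, rank ∂_3 = 8 ⇒ b_2 = 20 − 12 − 8 = 0; all invariant factors of ∂_3 are 1 so no torsion. So H_2 = 0.
rank ∂_3 = 8, rank ∂_4 = 0 ⇒ b_3 = 10 − 8 − 0 = 2. So H_3 = Z^2.

H_0 ≅ Z^2,  H_1 = 0,  H_2 = 0,  H_3 ≅ Z^2.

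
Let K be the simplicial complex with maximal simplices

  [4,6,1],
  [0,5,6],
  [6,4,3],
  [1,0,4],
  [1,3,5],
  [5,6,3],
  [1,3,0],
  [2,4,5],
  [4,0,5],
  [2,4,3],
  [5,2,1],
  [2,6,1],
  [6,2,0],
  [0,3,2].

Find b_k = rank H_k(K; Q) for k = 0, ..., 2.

b_0 = 1, b_1 = 2, b_2 = 1.

K has 7 vertices, 21 edges, 14 triangles.
rank ∂_0 = 0, rank ∂_1 = 6 ⇒ b_0 = 7 − 0 − 6 = 1; all invariant factors of ∂_1 are 1 so no torsion. So H_0 ≅ Z.
rank ∂_1 = 6, rank ∂_2 = 13 ⇒ b_1 = 21 − 6 − 13 = 2; all invariant factors of ∂_2 are 1 so no torsion. So H_1 ≅ Z^2.
rank ∂_2 = 13, rank ∂_3 = 0 ⇒ b_2 = 14 − 13 − 0 = 1. So H_2 ≅ Z.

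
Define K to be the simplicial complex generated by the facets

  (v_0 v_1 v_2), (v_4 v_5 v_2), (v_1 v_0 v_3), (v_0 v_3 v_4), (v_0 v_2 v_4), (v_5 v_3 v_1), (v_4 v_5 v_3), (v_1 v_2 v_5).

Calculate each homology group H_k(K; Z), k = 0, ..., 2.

Fix the vertex order v_0 < v_1 < v_2 < v_3 < v_4 < v_5 and write every simplex with vertices in increasing order. Then dim K = 2 and the simplices of K are:

  0-simplices (6): [v_0], [v_1], [v_2], [v_3], [v_4], [v_5]
  1-simplices (12): [v_0,v_1], [v_0,v_2], [v_0,v_3], [v_0,v_4], [v_1,v_2], [v_1,v_3], [v_1,v_5], [v_2,v_4], [v_2,v_5], [v_3,v_4], [v_3,v_5], [v_4,v_5]
  2-simplices (8): [v_0,v_1,v_2], [v_0,v_1,v_3], [v_0,v_2,v_4], [v_0,v_3,v_4], [v_1,v_2,v_5], [v_1,v_3,v_5], [v_2,v_4,v_5], [v_3,v_4,v_5]

Hence C_0 ≅ Z^6, C_1 ≅ Z^12, C_2 ≅ Z^8.

∂_1: C_1 → C_0 sends each edge [p,q] (with p < q) to q − p.
The 6×12 boundary matrix has rank 5 and Smith normal form diag(1,1,1,1,1).

Boundary ∂_2: C_2 → C_1 maps a triangle to the signed sum of its edges. For instance
  ∂[v_3,v_4,v_5] = [v_4,v_5] − [v_3,v_5] + [v_3,v_4],
  ∂[v_1,v_3,v_5] = [v_3,v_5] − [v_1,v_5] + [v_1,v_3].
As a 12×8 matrix over Z this has rank 7, with invariant factors (1,1,1,1,1,1,1).

Reading off H_k = ker ∂_k / im ∂_{k+1}:

  H_0: rank C_0 − rank ∂_1 = 6 − 5 = 1, and the invariant factors of ∂_1 are all 1, so H_0 = Z.
  H_1: rank ker ∂_1 − rank ∂_2 = (12 − 5) − 7 = 0, and the invariant factors of ∂_2 are all 1, so H_1 = 0.
  H_2: rank ker ∂_2 − rank ∂_3 = (8 − 7) − 0 = 1, and there is no ∂_3, so H_2 = Z.

H_0 ≅ Z,  H_1 = 0,  H_2 ≅ Z.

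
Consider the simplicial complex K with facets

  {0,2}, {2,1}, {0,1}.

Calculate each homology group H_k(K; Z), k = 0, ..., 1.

Order the vertices as 0 < 1 < 2. Listing each simplex with vertices in this order, K has dimension 1 with simplices:

  0-simplices (3): [0], [1], [2]
  1-simplices (3): [0,1], [0,2], [1,2]

giving chain groups C_0 ≅ Z^3, C_1 ≅ Z^3.

∂_1: C_1 → C_0 maps an edge to its endpoints' difference, ∂[p,q] = q − p. For instance
  ∂[0,2] = [2] − [0].
The resulting 3×3 matrix has rank 2, and its Smith normal form has invariant factors (1,1).

From H_k ≅ ker(∂_k) / im(∂_{k+1}) we obtain:

  H_0: rank C_0 − rank ∂_1 = 3 − 2 = 1, and the invariant factors of ∂_1 are all 1, so H_0 ≅ Z.
  H_1: rank ker ∂_1 − rank ∂_2 = (3 − 2) − 0 = 1, and there is no ∂_2, so H_1 ≅ Z.

As a check, the Euler characteristic is 3 − 3 = 0, which agrees with 1 − 1 = 0.

H_0 ≅ Z,  H_1 ≅ Z.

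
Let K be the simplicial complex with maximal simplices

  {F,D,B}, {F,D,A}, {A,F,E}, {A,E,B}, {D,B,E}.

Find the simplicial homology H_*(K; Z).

H_0 = Z,  H_1 = Z,  H_2 = 0.

We work with the vertex ordering A < B < D < E < F. The simplices of K, each written with vertices in increasing order, are:

  0-simplices (5): A, B, D, E, F
  1-simplices (10): AB, AD, AE, AF, BD, BE, BF, DE, DF, EF
  2-simplices (5): ABE, ADF, AEF, BDE, BDF

Hence C_0 ≅ Z^5, C_1 ≅ Z^10, C_2 ≅ Z^5.

The boundary map ∂_1: C_1 → C_0 sends each edge [p,q] (with p < q) to q − p.
The 5×10 boundary matrix has rank 4 and Smith normal form diag(1,1,1,1).

Boundary ∂_2: C_2 → C_1 maps a triangle to the signed sum of its edges. For instance
  ∂AEF = EF − AF + AE,
  ∂ADF = DF − AF + AD.
As a 10×5 matrix over Z this has rank 5, with invariant factors (1,1,1,1,1).

Computing H_k = (kernel of ∂_k) / (image of ∂_{k+1}):

  H_0: rank C_0 − rank ∂_1 = 5 − 4 = 1, and the invariant factors of ∂_1 are all 1, so H_0 = Z.
  H_1: rank ker ∂_1 − rank ∂_2 = (10 − 4) − 5 = 1, and the invariant factors of ∂_2 are all 1, so H_1 = Z.
  H_2: rank ker ∂_2 − rank ∂_3 = (5 − 5) − 0 = 0, and there is no ∂_3, so H_2 = 0.

As a check, the Euler characteristic is 5 − 10 + 5 = 0, which agrees with 1 − 1 + 0 = 0.
(K is a triangulation of the Möbius band.)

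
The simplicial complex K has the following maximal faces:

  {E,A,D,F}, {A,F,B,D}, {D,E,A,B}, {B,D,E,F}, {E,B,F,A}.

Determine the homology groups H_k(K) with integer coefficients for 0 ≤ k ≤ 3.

H_0 ≅ Z,  H_1 = 0,  H_2 = 0,  H_3 ≅ Z.

Order the vertices as A < B < D < E < F. Listing each simplex with vertices in this order, K has dimension 3 with simplices:

  0-simplices (5): A, B, D, E, F
  1-simplices (10): AB, AD, AE, AF, BD, BE, BF, DE, DF, EF
  2-simplices (10): ABD, ABE, ABF, ADE, ADF, AEF, BDE, BDF, BEF, DEF
  3-simplices (5): ABDE, ABDF, ABEF, ADEF, BDEF

giving chain groups C_0 ≅ Z^5, C_1 ≅ Z^10, C_2 ≅ Z^10, C_3 ≅ Z^5.

∂_1: C_1 → C_0 sends each edge [p,q] (with p < q) to q − p. For instance
  ∂DF = F − D.
The 5×10 boundary matrix has rank 4 and Smith normal form diag(1,1,1,1).

Boundary ∂_2: C_2 → C_1 maps a triangle to the signed sum of its edges. For instance
  ∂BDE = DE − BE + BD,
  ∂BEF = EF − BF + BE.
The 10×10 boundary matrix has rank 6 and Smith normal form diag(1,1,1,1,1,1).

∂_3: C_3 → C_2 sends each 3-simplex σ to the alternating sum Σ_i (−1)^i (σ with its i-th vertex removed). For instance
  ∂ABDE = BDE − ADE + ABE − ABD,
  ∂ABEF = BEF − AEF + ABF − ABE.
The 10×5 boundary matrix has rank 4 and Smith normal form diag(1,1,1,1).

Computing H_k = (kernel of ∂_k) / (image of ∂_{k+1}):

  H_0: rank C_0 − rank ∂_1 = 5 − 4 = 1, and the invariant factors of ∂_1 are all 1, so H_0 = Z.
  H_1: rank ker ∂_1 − rank ∂_2 = (10 − 4) − 6 = 0, and the invariant factors of ∂_2 are all 1, so H_1 = 0.
  H_2: rank ker ∂_2 − rank ∂_3 = (10 − 6) − 4 = 0, and the invariant factors of ∂_3 are all 1, so H_2 = 0.
  H_3: rank ker ∂_3 − rank ∂_4 = (5 − 4) − 0 = 1, and there is no ∂_4, so H_3 = Z.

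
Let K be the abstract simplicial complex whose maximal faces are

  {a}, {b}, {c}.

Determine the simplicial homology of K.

H_0 = Z^3.

Take the total order a < b < c on the vertex set. Then K (dimension 0) consists of the simplices:

  0-simplices (3): a, b, c

so the chain groups are C_0 ≅ Z^3.

Now H_k = ker ∂_k / im ∂_{k+1}, so:

  H_0: rank C_0 − rank ∂_1 = 3 − 0 = 3, and there is no ∂_1, so H_0 ≅ Z^3.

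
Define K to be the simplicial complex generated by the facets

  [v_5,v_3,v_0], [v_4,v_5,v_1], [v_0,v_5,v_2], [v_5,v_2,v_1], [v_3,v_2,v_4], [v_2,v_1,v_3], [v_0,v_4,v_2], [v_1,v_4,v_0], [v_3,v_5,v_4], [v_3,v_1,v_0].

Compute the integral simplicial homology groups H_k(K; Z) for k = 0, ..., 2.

H_0 = Z,  H_1 = Z/2Z,  H_2 = 0.

K has 6 vertices, 15 edges, 10 triangles.
rank ∂_0 = 0, rank ∂_1 = 5 ⇒ b_0 = 6 − 0 − 5 = 1; all invariant factors of ∂_1 are 1 so no torsion. So H_0 ≅ Z.
rank ∂_1 = 5, rank ∂_2 = 10 ⇒ b_1 = 15 − 5 − 10 = 0; ∂_2 has invariant factor(s) [2] giving torsion. So H_1 ≅ Z/2Z.
rank ∂_2 = 10, rank ∂_3 = 0 ⇒ b_2 = 10 − 10 − 0 = 0. So H_2 ≅ 0.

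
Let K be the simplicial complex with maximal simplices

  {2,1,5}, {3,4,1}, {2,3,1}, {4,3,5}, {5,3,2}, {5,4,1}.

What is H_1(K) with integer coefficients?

K has 5 vertices, 9 edges, 6 triangles.
rank ∂_1 = 4, rank ∂_2 = 5 ⇒ b_1 = 9 − 4 − 5 = 0; all invariant factors of ∂_2 are 1 so no torsion. So H_1 = 0.

H_1 = 0.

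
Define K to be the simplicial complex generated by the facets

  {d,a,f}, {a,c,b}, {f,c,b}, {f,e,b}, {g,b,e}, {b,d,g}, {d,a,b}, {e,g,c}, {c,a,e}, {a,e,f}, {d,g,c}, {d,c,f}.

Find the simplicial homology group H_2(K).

We work with the vertex ordering a < b < c < d < e < f < g. The simplices of K, each written with vertices in increasing order, are:

  0-simplices (7): a, b, c, d, e, f, g
  1-simplices (18): ab, ac, ad, ae, af, bc, bd, be, bf, bg, cd, ce, cf, cg, df, dg, ef, eg
  2-simplices (12): abc, abd, ace, adf, aef, bcf, bdg, bef, beg, cdf, cdg, ceg

so the chain groups are C_0 ≅ Z^7, C_1 ≅ Z^18, C_2 ≅ Z^12.

∂_1: C_1 → C_0 sends each edge [p,q] (with p < q) to q − p. For instance
  ∂bg = g − b.
This gives a 7×18 integer matrix of rank 6; reducing to Smith normal form yields diagonal entries (1,1,1,1,1,1).

Boundary ∂_2: C_2 → C_1 maps a triangle to the signed sum of its edges. For instance
  ∂bcf = cf − bf + bc,
  ∂ace = ce − ae + ac.
The 18×12 boundary matrix has rank 12 and Smith normal form diag(1,1,1,1,1,1,1,1,1,1,1,2).

Now H_k = ker ∂_k / im ∂_{k+1}, so:

  H_2: rank ker ∂_2 − rank ∂_3 = (12 − 12) − 0 = 0, and there is no ∂_3, so H_2 ≅ 0.

(K is a triangulation of the real projective plane RP^2.)

H_2 = 0.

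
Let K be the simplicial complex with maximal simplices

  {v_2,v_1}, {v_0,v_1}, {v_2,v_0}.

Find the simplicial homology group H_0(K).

H_0 ≅ Z.

Order the vertices as v_0 < v_1 < v_2. Listing each simplex with vertices in this order, K has dimension 1 with simplices:

  0-simplices (3): [v_0], [v_1], [v_2]
  1-simplices (3): [v_0,v_1], [v_0,v_2], [v_1,v_2]

so the chain groups are C_0 ≅ Z^3, C_1 ≅ Z^3.

Boundary ∂_1: C_1 → C_0 maps an edge to its endpoints' difference, ∂[p,q] = q − p. For instance
  ∂[v_0,v_2] = [v_2] − [v_0].
As a 3×3 matrix over Z this has rank 2, with invariant factors (1,1).

Computing H_k = (kernel of ∂_k) / (image of ∂_{k+1}):

  H_0: rank C_0 − rank ∂_1 = 3 − 2 = 1, and the invariant factors of ∂_1 are all 1, so H_0 = Z.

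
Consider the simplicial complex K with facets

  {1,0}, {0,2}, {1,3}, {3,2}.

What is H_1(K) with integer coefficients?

H_1 = Z.

K has 4 vertices, 4 edges.
rank ∂_1 = 3, rank ∂_2 = 0 ⇒ b_1 = 4 − 3 − 0 = 1. So H_1 ≅ Z.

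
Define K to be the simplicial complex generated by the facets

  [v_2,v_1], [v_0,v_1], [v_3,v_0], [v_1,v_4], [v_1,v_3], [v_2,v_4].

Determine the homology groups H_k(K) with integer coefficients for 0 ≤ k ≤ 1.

Fix the vertex order v_0 < v_1 < v_2 < v_3 < v_4 and write every simplex with vertices in increasing order. Then dim K = 1 and the simplices of K are:

  0-simplices (5): [v_0], [v_1], [v_2], [v_3], [v_4]
  1-simplices (6): [v_0,v_1], [v_0,v_3], [v_1,v_2], [v_1,v_3], [v_1,v_4], [v_2,v_4]

giving chain groups C_0 ≅ Z^5, C_1 ≅ Z^6.

∂_1: C_1 → C_0 sends each edge [p,q] (with p < q) to q − p. For instance
  ∂[v_0,v_3] = [v_3] − [v_0].
The 5×6 boundary matrix has rank 4 and Smith normal form diag(1,1,1,1).

From H_k ≅ ker(∂_k) / im(∂_{k+1}) we obtain:

  H_0: rank C_0 − rank ∂_1 = 5 − 4 = 1, and the invariant factors of ∂_1 are all 1, so H_0 = Z.
  H_1: rank ker ∂_1 − rank ∂_2 = (6 − 4) − 0 = 2, and there is no ∂_2, so H_1 = Z^2.

(K is a triangulation of a wedge of 2 circles.)

H_0 ≅ Z,  H_1 ≅ Z^2.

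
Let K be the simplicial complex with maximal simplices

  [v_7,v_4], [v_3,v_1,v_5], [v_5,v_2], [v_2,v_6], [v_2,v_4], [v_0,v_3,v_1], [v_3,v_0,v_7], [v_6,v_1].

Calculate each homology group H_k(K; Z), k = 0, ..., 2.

H_0 = Z,  H_1 = Z^2,  H_2 = 0.

K has 8 vertices, 12 edges, 3 triangles.
rank ∂_0 = 0, rank ∂_1 = 7 ⇒ b_0 = 8 − 0 − 7 = 1; all invariant factors of ∂_1 are 1 so no torsion. So H_0 ≅ Z.
rank ∂_1 = 7, rank ∂_2 = 3 ⇒ b_1 = 12 − 7 − 3 = 2; all invariant factors of ∂_2 are 1 so no torsion. So H_1 ≅ Z^2.
rank ∂_2 = 3, rank ∂_3 = 0 ⇒ b_2 = 3 − 3 − 0 = 0. So H_2 ≅ 0.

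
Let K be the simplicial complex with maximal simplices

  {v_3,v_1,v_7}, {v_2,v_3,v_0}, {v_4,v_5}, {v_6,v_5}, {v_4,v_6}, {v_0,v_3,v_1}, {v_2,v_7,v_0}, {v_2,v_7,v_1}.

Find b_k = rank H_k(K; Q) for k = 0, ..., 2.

b_0 = 2, b_1 = 2, b_2 = 0.

Order the vertices as v_0 < v_1 < v_2 < v_3 < v_4 < v_5 < v_6 < v_7. Listing each simplex with vertices in this order, K has dimension 2 with simplices:

  0-simplices (8): [v_0], [v_1], [v_2], [v_3], [v_4], [v_5], [v_6], [v_7]
  1-simplices (13): [v_0,v_1], [v_0,v_2], [v_0,v_3], [v_0,v_7], [v_1,v_2], [v_1,v_3], [v_1,v_7], [v_2,v_3], [v_2,v_7], [v_3,v_7], [v_4,v_5], [v_4,v_6], [v_5,v_6]
  2-simplices (5): [v_0,v_1,v_3], [v_0,v_2,v_3], [v_0,v_2,v_7], [v_1,v_2,v_7], [v_1,v_3,v_7]

so the chain groups are C_0 ≅ Z^8, C_1 ≅ Z^13, C_2 ≅ Z^5.

Boundary ∂_1: C_1 → C_0 is given by ∂[p,q] = [q] − [p]. For instance
  ∂[v_0,v_1] = [v_1] − [v_0].
The 8×13 boundary matrix has rank 6 and Smith normal form diag(1,1,1,1,1,1).

∂_2: C_2 → C_1 acts by ∂[p,q,r] = [q,r] − [p,r] + [p,q]. For instance
  ∂[v_0,v_1,v_3] = [v_1,v_3] − [v_0,v_3] + [v_0,v_1],
  ∂[v_1,v_3,v_7] = [v_3,v_7] − [v_1,v_7] + [v_1,v_3].
As a 13×5 matrix over Z this has rank 5, with invariant factors (1,1,1,1,1).

Computing H_k = (kernel of ∂_k) / (image of ∂_{k+1}):

  H_0: rank C_0 − rank ∂_1 = 8 − 6 = 2, and the invariant factors of ∂_1 are all 1, so H_0 = Z^2.
  H_1: rank ker ∂_1 − rank ∂_2 = (13 − 6) − 5 = 2, and the invariant factors of ∂_2 are all 1, so H_1 = Z^2.
  H_2: rank ker ∂_2 − rank ∂_3 = (5 − 5) − 0 = 0, and there is no ∂_3, so H_2 = 0.

(K is a triangulation of the disjoint union of the circle S^1 and the Möbius band.)

Hence the Betti numbers are b_0 = 2, b_1 = 2, b_2 = 0.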